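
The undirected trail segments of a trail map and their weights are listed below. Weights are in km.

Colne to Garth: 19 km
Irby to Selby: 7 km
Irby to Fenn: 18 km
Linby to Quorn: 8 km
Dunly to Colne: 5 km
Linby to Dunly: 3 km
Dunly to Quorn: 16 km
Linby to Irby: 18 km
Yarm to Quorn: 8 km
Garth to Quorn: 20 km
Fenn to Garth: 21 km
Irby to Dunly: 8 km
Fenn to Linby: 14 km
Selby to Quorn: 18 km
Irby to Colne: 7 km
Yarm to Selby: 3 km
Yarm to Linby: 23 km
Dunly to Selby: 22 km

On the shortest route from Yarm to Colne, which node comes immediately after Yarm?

Selby

Candidate routes:
Yarm → Selby → Irby → Colne: 3+7+7 = 17
Yarm → Selby → Irby → Dunly → Colne: 3+7+8+5 = 23
Cheapest is Yarm → Selby → Irby → Colne at 17 km.
So from Yarm the first move is to Selby.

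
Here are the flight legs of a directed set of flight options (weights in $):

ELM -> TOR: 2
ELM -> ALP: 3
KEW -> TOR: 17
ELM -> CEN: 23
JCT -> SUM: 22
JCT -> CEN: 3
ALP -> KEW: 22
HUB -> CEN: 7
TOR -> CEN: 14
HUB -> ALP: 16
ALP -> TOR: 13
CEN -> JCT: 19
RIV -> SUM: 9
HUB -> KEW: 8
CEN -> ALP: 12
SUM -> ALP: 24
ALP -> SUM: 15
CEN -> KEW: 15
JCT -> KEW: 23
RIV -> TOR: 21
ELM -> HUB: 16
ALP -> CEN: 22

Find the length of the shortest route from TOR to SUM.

$41

Candidate routes:
TOR - CEN - ALP - SUM: 14+12+15 = 41
TOR - CEN - JCT - SUM: 14+19+22 = 55
The minimum is $41 via TOR - CEN - ALP - SUM.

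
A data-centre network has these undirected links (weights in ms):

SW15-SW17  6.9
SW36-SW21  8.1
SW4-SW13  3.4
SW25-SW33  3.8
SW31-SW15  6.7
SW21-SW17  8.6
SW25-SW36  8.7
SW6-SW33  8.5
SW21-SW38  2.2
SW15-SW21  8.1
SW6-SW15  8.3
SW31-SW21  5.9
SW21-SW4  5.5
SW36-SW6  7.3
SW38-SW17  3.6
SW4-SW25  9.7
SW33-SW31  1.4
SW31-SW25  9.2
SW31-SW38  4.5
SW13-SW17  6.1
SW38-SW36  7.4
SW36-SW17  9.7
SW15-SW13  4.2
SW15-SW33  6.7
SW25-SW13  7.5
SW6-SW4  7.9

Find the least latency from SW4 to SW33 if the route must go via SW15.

14.3 ms

Shortest SW4→SW15: SW4–SW13–SW15 = 7.6
Shortest SW15→SW33: SW15–SW33 = 6.7
Total via SW15: 7.6 + 6.7 = 14.3 ms.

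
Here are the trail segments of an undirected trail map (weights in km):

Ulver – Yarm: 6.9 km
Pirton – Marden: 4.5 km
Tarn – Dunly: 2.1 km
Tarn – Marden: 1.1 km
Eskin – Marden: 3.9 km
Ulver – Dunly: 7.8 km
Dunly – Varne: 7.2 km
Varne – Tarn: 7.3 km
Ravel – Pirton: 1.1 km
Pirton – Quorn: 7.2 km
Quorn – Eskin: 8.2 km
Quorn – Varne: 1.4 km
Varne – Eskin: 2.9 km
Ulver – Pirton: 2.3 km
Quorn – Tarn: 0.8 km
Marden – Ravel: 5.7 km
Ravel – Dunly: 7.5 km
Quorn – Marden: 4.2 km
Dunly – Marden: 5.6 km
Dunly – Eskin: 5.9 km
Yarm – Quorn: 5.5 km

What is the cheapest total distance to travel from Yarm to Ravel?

Shortest distances from Yarm:
Yarm: 0
Quorn: 5.5  (via Yarm)
Tarn: 6.3  (via Quorn)
Varne: 6.9  (via Quorn)
Ulver: 6.9  (via Yarm)
Marden: 7.4  (via Tarn)
Dunly: 8.4  (via Tarn)
Pirton: 9.2  (via Ulver)
Eskin: 9.8  (via Varne)
Ravel: 10.3  (via Pirton)
Shortest route: Yarm–Ulver–Pirton–Ravel = 10.3 km.

10.3 km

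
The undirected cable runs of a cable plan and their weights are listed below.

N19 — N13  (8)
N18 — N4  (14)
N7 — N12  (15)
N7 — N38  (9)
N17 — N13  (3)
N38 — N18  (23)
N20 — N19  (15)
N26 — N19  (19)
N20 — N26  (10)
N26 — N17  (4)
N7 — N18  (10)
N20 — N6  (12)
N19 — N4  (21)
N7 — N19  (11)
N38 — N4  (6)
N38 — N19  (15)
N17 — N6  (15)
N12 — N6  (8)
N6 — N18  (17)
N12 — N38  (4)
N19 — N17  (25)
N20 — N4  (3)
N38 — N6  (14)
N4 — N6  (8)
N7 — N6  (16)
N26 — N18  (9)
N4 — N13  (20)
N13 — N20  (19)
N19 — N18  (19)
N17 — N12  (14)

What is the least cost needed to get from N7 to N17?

22

Candidate routes:
N7–N18–N26–N17: 10+9+4 = 23
N7–N19–N13–N17: 11+8+3 = 22
N7–N38–N12–N17: 9+4+14 = 27
The minimum is 22 via N7–N19–N13–N17.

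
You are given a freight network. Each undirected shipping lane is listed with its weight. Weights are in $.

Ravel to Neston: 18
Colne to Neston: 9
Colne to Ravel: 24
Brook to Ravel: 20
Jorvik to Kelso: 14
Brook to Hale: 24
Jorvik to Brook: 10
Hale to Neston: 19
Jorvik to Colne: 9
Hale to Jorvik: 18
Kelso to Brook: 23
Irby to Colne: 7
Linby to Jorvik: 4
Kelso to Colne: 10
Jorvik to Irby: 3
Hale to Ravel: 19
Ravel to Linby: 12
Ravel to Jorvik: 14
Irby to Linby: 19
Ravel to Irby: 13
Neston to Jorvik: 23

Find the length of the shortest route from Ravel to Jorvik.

$14

Running Dijkstra from Ravel:
Ravel: 0
Linby: 12  (via Ravel)
Irby: 13  (via Ravel)
Jorvik: 14  (via Ravel)
Shortest route: Ravel → Jorvik = $14.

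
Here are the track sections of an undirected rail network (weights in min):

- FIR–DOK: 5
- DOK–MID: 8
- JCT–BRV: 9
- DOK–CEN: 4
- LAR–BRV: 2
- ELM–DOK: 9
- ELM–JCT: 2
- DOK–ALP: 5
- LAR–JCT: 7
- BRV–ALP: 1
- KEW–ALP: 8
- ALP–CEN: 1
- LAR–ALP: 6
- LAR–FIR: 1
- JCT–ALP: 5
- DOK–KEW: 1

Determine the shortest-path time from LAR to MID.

Running Dijkstra from LAR:
LAR: 0
FIR: 1  (via LAR)
BRV: 2  (via LAR)
ALP: 3  (via BRV)
CEN: 4  (via ALP)
DOK: 6  (via FIR)
JCT: 7  (via LAR)
KEW: 7  (via DOK)
ELM: 9  (via JCT)
MID: 14  (via DOK)
Shortest route: LAR → FIR → DOK → MID = 14 min.

14 min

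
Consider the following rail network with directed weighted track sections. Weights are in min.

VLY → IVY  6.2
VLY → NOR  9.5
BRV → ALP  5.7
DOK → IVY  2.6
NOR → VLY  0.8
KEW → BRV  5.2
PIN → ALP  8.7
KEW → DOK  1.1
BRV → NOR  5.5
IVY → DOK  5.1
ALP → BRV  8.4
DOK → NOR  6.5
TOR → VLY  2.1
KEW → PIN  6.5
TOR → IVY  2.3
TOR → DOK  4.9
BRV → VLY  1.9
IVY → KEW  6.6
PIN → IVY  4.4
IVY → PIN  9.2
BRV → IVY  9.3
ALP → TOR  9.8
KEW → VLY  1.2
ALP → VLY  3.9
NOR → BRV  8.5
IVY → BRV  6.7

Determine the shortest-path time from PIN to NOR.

Running Dijkstra from PIN:
PIN: 0
IVY: 4.4  (via PIN)
ALP: 8.7  (via PIN)
DOK: 9.5  (via IVY)
KEW: 11  (via IVY)
BRV: 11.1  (via IVY)
VLY: 12.2  (via KEW)
NOR: 16  (via DOK)
Shortest route: PIN → IVY → DOK → NOR = 16 min.

16 min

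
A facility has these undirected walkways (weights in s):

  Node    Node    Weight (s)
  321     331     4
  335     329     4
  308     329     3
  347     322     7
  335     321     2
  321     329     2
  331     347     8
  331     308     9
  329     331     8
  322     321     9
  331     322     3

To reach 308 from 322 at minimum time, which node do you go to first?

Enumerating some paths:
322 - 331 - 329 - 308: 3+8+3 = 14
322 - 321 - 329 - 308: 9+2+3 = 14
322 - 331 - 308: 3+9 = 12
322 - 331 - 321 - 335 - 329 - 308: 3+4+2+4+3 = 16
Cheapest is 322 - 331 - 308 at 12 s.
So from 322 the first move is to 331.

331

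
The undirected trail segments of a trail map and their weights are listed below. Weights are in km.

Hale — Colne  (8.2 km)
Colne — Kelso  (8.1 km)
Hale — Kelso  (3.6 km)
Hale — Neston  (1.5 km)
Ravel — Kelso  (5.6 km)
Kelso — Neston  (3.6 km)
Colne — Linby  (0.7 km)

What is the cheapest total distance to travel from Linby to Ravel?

14.4 km

Compare a few routes:
Linby–Colne–Kelso–Ravel: 0.7+8.1+5.6 = 14.4
Linby–Colne–Hale–Kelso–Ravel: 0.7+8.2+3.6+5.6 = 18.1
Cheapest is Linby–Colne–Kelso–Ravel at 14.4 km.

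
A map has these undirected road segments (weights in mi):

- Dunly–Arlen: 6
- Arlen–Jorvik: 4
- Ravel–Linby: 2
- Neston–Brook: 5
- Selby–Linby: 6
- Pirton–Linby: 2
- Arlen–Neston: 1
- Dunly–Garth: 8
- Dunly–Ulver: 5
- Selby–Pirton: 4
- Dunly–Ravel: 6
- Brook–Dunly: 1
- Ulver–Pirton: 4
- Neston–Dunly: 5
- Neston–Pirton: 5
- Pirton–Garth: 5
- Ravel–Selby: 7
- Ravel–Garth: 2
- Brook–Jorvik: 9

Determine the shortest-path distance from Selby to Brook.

14 mi

Enumerating some paths:
Selby → Linby → Ravel → Dunly → Brook: 6+2+6+1 = 15
Selby → Pirton → Neston → Brook: 4+5+5 = 14
The minimum is 14 mi via Selby → Pirton → Neston → Brook.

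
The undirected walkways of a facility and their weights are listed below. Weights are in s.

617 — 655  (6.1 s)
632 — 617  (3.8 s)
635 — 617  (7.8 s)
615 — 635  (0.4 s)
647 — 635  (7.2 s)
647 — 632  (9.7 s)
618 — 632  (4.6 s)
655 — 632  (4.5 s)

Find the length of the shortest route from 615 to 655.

Running Dijkstra from 615:
615: 0
635: 0.4  (via 615)
647: 7.6  (via 635)
617: 8.2  (via 635)
632: 12  (via 617)
655: 14.3  (via 617)
Shortest route: 615 → 635 → 617 → 655 = 14.3 s.

14.3 s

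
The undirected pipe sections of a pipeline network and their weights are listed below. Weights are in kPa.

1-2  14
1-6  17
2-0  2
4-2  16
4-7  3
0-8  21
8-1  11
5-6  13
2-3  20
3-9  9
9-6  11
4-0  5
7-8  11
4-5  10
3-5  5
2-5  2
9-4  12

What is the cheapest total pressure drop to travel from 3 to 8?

28 kPa

Settle nodes by increasing distance from 3:
3: 0
5: 5  (via 3)
2: 7  (via 5)
0: 9  (via 2)
9: 9  (via 3)
4: 14  (via 0)
7: 17  (via 4)
6: 18  (via 5)
1: 21  (via 2)
8: 28  (via 7)
Shortest route: 3 → 5 → 2 → 0 → 4 → 7 → 8 = 28 kPa.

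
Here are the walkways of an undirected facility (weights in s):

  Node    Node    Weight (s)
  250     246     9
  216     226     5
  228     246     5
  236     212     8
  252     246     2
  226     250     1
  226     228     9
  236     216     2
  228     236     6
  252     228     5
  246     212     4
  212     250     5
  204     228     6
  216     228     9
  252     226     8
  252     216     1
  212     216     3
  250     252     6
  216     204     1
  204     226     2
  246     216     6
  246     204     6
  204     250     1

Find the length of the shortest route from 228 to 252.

Candidate routes:
228 - 252: 5 = 5
228 - 246 - 252: 5+2 = 7
Cheapest is 228 - 252 at 5 s.

5 s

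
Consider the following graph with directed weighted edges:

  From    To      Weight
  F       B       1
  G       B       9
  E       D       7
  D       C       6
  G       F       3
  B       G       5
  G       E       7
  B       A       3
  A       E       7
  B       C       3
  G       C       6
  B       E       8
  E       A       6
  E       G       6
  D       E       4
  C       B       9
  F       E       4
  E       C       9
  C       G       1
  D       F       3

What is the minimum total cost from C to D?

15

Enumerating some paths:
C–G–E–D: 1+7+7 = 15
C–G–F–B–A–E–D: 1+3+1+3+7+7 = 22
C–B–E–D: 9+8+7 = 24
C–G–F–B–E–D: 1+3+1+8+7 = 20
Cheapest is C–G–E–D at 15.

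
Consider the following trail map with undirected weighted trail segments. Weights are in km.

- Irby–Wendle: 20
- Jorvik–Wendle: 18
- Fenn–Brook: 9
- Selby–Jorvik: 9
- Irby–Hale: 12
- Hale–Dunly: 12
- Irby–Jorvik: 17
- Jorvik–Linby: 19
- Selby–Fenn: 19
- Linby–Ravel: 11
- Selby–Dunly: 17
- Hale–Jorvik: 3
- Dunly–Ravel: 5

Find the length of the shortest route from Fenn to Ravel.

41 km

Shortest distances from Fenn:
Fenn: 0
Brook: 9  (via Fenn)
Selby: 19  (via Fenn)
Jorvik: 28  (via Selby)
Hale: 31  (via Jorvik)
Dunly: 36  (via Selby)
Ravel: 41  (via Dunly)
Shortest route: Fenn → Selby → Dunly → Ravel = 41 km.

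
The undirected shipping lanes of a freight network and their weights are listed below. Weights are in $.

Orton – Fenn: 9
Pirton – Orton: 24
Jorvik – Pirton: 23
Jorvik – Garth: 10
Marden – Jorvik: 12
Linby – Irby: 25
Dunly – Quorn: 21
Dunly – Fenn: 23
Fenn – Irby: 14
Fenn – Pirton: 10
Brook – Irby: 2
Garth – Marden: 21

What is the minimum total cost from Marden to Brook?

Enumerating some paths:
Marden → Garth → Jorvik → Pirton → Fenn → Irby → Brook: 21+10+23+10+14+2 = 80
Marden → Jorvik → Pirton → Fenn → Irby → Brook: 12+23+10+14+2 = 61
Marden → Jorvik → Pirton → Orton → Fenn → Irby → Brook: 12+23+24+9+14+2 = 84
The minimum is $61 via Marden → Jorvik → Pirton → Fenn → Irby → Brook.

$61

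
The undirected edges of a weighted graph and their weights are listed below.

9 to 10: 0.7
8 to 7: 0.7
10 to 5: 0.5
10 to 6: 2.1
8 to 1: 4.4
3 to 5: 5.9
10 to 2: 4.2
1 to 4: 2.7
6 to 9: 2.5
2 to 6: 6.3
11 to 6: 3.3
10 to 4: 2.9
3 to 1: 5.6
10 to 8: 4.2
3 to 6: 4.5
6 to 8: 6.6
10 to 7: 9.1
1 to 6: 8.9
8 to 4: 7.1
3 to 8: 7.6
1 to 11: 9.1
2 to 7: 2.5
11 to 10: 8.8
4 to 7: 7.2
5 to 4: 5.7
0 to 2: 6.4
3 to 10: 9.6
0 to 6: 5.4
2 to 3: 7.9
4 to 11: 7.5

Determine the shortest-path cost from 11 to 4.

7.5

Enumerating some paths:
11–6–10–4: 3.3+2.1+2.9 = 8.3
11–4: 7.5 = 7.5
The minimum is 7.5 via 11–4.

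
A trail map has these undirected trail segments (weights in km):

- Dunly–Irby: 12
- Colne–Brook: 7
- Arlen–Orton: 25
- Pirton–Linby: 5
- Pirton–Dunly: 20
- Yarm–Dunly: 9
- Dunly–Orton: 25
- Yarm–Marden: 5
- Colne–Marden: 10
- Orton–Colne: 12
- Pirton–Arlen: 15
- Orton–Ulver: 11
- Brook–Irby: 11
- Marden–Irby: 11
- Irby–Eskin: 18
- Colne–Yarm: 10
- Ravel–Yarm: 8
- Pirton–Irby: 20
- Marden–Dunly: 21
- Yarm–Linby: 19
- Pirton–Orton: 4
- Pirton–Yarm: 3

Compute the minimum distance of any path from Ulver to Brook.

30 km

Candidate routes:
Ulver → Orton → Colne → Brook: 11+12+7 = 30
Ulver → Orton → Pirton → Yarm → Colne → Brook: 11+4+3+10+7 = 35
Cheapest is Ulver → Orton → Colne → Brook at 30 km.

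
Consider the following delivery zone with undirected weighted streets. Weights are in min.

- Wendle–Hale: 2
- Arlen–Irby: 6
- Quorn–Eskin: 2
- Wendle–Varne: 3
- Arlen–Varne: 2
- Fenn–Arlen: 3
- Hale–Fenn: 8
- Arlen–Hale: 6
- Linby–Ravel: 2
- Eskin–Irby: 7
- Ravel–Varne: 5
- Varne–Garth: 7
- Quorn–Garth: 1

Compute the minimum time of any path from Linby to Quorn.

15 min

Compare a few routes:
Linby–Ravel–Varne–Garth–Quorn: 2+5+7+1 = 15
Linby–Ravel–Varne–Wendle–Hale–Arlen–Irby–Eskin–Quorn: 2+5+3+2+6+6+7+2 = 33
Linby–Ravel–Varne–Arlen–Irby–Eskin–Quorn: 2+5+2+6+7+2 = 24
Cheapest is Linby–Ravel–Varne–Garth–Quorn at 15 min.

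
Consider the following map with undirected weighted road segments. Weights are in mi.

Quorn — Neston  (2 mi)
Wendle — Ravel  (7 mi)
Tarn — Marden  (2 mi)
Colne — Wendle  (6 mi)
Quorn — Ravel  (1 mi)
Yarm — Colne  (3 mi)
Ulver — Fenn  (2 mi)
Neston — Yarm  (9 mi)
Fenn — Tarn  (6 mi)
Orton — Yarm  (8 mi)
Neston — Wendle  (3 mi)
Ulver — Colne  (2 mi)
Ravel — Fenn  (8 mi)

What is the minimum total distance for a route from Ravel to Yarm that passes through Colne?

Best Ravel to Colne: Ravel–Quorn–Neston–Wendle–Colne costing 12
Shortest Colne→Yarm: Colne–Yarm = 3
Total via Colne: 12 + 3 = 15 mi.

15 mi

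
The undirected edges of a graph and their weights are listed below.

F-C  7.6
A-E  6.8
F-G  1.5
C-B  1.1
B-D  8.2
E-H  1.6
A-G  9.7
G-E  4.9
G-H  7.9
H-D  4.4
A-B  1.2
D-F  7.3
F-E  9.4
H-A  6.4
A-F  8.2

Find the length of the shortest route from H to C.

Candidate routes:
H–D–B–C: 4.4+8.2+1.1 = 13.7
H–A–B–C: 6.4+1.2+1.1 = 8.7
H–E–A–B–C: 1.6+6.8+1.2+1.1 = 10.7
The minimum is 8.7 via H–A–B–C.

8.7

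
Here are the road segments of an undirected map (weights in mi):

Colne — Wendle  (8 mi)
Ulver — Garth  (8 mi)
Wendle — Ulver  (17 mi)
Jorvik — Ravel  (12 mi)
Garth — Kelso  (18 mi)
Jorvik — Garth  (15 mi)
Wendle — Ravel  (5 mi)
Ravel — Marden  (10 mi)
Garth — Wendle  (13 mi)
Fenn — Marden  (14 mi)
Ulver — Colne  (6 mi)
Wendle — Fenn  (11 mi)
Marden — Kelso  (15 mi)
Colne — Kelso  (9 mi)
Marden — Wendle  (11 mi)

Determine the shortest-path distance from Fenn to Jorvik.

Running Dijkstra from Fenn:
Fenn: 0
Wendle: 11  (via Fenn)
Marden: 14  (via Fenn)
Ravel: 16  (via Wendle)
Colne: 19  (via Wendle)
Garth: 24  (via Wendle)
Ulver: 25  (via Colne)
Jorvik: 28  (via Ravel)
Shortest route: Fenn–Wendle–Ravel–Jorvik = 28 mi.

28 mi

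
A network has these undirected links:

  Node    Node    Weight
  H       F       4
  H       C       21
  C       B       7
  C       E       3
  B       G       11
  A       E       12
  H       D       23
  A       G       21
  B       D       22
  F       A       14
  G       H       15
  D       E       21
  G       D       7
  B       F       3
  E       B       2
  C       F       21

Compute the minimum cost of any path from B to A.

14

Candidate routes:
B–F–A: 3+14 = 17
B–E–A: 2+12 = 14
The minimum is 14 via B–E–A.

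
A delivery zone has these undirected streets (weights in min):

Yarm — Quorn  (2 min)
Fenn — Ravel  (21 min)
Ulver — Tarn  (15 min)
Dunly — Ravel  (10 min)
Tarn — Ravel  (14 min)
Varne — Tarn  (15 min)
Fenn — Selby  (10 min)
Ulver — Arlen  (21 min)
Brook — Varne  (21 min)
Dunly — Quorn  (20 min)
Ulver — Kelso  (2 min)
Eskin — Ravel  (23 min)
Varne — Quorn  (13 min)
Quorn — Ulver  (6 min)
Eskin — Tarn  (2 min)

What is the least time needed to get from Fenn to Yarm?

53 min

Enumerating some paths:
Fenn → Ravel → Dunly → Quorn → Yarm: 21+10+20+2 = 53
Fenn → Ravel → Tarn → Ulver → Quorn → Yarm: 21+14+15+6+2 = 58
Fenn → Ravel → Eskin → Tarn → Ulver → Quorn → Yarm: 21+23+2+15+6+2 = 69
Fenn → Ravel → Tarn → Varne → Quorn → Yarm: 21+14+15+13+2 = 65
The minimum is 53 min via Fenn → Ravel → Dunly → Quorn → Yarm.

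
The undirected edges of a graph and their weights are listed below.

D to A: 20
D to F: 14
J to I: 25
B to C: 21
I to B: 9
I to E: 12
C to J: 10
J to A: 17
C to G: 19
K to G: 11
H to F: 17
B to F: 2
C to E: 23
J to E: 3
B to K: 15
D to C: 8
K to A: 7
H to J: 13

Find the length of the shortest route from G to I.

35

Enumerating some paths:
G → K → B → I: 11+15+9 = 35
G → C → J → E → I: 19+10+3+12 = 44
The minimum is 35 via G → K → B → I.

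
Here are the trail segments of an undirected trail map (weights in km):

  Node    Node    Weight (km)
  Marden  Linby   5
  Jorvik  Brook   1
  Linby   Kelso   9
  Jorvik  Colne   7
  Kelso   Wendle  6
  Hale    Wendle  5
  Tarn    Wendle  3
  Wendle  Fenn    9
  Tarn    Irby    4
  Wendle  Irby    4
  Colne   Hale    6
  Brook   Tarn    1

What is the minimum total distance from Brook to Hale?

Shortest distances from Brook:
Brook: 0
Jorvik: 1  (via Brook)
Tarn: 1  (via Brook)
Wendle: 4  (via Tarn)
Irby: 5  (via Tarn)
Colne: 8  (via Jorvik)
Hale: 9  (via Wendle)
Shortest route: Brook → Tarn → Wendle → Hale = 9 km.

9 km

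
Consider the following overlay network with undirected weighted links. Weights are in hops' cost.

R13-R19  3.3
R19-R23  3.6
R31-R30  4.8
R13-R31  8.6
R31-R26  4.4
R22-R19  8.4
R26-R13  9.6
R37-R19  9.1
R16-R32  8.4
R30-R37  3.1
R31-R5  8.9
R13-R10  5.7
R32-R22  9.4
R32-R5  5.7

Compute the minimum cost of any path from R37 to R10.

18.1 hops' cost

Running Dijkstra from R37:
R37: 0
R30: 3.1  (via R37)
R31: 7.9  (via R30)
R19: 9.1  (via R37)
R26: 12.3  (via R31)
R13: 12.4  (via R19)
R23: 12.7  (via R19)
R5: 16.8  (via R31)
R22: 17.5  (via R19)
R10: 18.1  (via R13)
Shortest route: R37 → R19 → R13 → R10 = 18.1 hops' cost.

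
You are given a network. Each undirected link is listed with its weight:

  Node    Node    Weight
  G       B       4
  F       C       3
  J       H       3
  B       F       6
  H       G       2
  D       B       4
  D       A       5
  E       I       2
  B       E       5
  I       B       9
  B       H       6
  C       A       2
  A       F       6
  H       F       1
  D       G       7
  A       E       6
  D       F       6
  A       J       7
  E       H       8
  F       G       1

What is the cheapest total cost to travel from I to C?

Compare a few routes:
I → E → H → F → C: 2+8+1+3 = 14
I → E → B → G → F → C: 2+5+4+1+3 = 15
I → E → H → G → F → C: 2+8+2+1+3 = 16
I → E → A → C: 2+6+2 = 10
The minimum is 10 via I → E → A → C.

10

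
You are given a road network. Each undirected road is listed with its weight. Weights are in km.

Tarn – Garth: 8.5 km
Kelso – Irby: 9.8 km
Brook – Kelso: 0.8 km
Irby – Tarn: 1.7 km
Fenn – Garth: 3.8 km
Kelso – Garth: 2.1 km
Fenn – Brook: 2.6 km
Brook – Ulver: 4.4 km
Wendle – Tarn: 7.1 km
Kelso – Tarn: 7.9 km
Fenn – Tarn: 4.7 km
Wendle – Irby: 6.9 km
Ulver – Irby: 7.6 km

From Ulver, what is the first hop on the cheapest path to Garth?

Brook

Compare a few routes:
Ulver - Brook - Fenn - Garth: 4.4+2.6+3.8 = 10.8
Ulver - Irby - Tarn - Fenn - Garth: 7.6+1.7+4.7+3.8 = 17.8
Ulver - Brook - Kelso - Garth: 4.4+0.8+2.1 = 7.3
Ulver - Irby - Tarn - Garth: 7.6+1.7+8.5 = 17.8
The minimum is 7.3 km via Ulver - Brook - Kelso - Garth.
So from Ulver the first move is to Brook.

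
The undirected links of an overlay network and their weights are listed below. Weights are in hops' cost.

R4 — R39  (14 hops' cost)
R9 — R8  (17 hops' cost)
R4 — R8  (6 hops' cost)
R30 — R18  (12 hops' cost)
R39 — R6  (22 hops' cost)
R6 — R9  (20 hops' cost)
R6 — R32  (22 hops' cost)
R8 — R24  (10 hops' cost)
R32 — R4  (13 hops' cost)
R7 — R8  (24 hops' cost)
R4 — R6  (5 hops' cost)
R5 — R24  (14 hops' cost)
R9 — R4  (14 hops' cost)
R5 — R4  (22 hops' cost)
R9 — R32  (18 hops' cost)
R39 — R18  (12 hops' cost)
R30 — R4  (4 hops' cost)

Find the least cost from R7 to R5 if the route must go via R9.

Shortest R7→R9: R7 → R8 → R9 = 41
Shortest R9→R5: R9 → R4 → R5 = 36
Total via R9: 41 + 36 = 77 hops' cost.

77 hops' cost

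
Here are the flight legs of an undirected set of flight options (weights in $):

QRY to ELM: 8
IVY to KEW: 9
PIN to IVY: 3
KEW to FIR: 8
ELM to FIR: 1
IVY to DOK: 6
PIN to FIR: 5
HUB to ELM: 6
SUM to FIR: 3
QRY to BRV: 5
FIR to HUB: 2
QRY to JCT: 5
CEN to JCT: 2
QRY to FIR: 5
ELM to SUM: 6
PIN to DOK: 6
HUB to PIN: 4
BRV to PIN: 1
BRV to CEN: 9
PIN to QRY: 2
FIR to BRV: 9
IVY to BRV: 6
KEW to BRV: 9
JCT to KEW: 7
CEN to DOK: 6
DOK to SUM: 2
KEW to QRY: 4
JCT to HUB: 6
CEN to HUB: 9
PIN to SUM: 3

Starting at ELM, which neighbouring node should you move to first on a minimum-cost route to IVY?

FIR

Compare a few routes:
ELM–FIR–PIN–IVY: 1+5+3 = 9
ELM–FIR–HUB–PIN–IVY: 1+2+4+3 = 10
Cheapest is ELM–FIR–PIN–IVY at $9.
So from ELM the first move is to FIR.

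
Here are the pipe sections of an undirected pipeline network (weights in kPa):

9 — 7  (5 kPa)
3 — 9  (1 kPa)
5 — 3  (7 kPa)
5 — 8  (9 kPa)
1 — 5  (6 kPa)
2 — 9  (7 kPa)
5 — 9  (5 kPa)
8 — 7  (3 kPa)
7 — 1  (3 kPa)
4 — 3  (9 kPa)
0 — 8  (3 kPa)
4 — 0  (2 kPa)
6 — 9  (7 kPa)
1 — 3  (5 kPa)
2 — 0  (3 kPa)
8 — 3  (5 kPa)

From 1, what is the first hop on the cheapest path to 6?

3

Compare a few routes:
1–5–9–6: 6+5+7 = 18
1–7–9–6: 3+5+7 = 15
1–3–9–6: 5+1+7 = 13
Cheapest is 1–3–9–6 at 13 kPa.
So from 1 the first move is to 3.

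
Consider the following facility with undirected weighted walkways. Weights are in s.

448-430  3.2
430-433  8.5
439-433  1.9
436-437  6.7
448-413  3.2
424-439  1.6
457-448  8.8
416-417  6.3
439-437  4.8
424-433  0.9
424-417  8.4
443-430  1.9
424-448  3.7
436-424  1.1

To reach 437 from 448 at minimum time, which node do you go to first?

Candidate routes:
448–424–436–437: 3.7+1.1+6.7 = 11.5
448–424–439–437: 3.7+1.6+4.8 = 10.1
448–430–433–439–437: 3.2+8.5+1.9+4.8 = 18.4
448–424–433–439–437: 3.7+0.9+1.9+4.8 = 11.3
The minimum is 10.1 s via 448–424–439–437.
So from 448 the first move is to 424.

424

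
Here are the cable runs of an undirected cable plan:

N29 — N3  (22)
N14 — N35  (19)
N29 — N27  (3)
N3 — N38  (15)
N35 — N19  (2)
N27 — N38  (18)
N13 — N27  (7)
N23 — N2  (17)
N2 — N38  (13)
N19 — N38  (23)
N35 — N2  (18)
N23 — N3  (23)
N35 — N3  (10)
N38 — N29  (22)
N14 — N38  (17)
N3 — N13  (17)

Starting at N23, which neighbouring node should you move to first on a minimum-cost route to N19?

Candidate routes:
N23–N3–N35–N19: 23+10+2 = 35
N23–N2–N38–N19: 17+13+23 = 53
N23–N2–N35–N19: 17+18+2 = 37
N23–N2–N38–N3–N35–N19: 17+13+15+10+2 = 57
The minimum is 35 via N23–N3–N35–N19.
So from N23 the first move is to N3.

N3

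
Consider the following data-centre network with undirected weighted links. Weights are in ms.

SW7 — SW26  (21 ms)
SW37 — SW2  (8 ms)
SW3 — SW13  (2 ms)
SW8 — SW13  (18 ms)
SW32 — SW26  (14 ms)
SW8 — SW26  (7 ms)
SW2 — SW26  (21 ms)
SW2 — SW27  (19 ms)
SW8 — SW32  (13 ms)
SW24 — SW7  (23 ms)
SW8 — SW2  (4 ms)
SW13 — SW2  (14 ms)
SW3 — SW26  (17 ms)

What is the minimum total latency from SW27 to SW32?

Shortest distances from SW27:
SW27: 0
SW2: 19  (via SW27)
SW8: 23  (via SW2)
SW37: 27  (via SW2)
SW26: 30  (via SW8)
SW13: 33  (via SW2)
SW3: 35  (via SW13)
SW32: 36  (via SW8)
Shortest route: SW27 → SW2 → SW8 → SW32 = 36 ms.

36 ms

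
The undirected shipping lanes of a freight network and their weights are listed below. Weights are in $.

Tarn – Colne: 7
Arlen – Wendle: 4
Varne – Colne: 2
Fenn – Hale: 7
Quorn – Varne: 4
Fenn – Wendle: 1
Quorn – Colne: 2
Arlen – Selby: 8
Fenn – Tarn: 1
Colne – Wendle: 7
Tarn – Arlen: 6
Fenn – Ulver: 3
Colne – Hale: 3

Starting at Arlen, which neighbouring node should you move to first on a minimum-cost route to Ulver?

Candidate routes:
Arlen → Wendle → Fenn → Ulver: 4+1+3 = 8
Arlen → Tarn → Fenn → Ulver: 6+1+3 = 10
The minimum is $8 via Arlen → Wendle → Fenn → Ulver.
So from Arlen the first move is to Wendle.

Wendle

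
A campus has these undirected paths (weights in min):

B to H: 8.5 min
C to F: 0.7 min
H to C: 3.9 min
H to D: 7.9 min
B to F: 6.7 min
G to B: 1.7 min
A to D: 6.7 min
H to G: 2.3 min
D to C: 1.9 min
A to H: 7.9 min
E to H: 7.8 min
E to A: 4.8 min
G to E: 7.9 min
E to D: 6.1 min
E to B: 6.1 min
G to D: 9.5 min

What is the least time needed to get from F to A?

Shortest distances from F:
F: 0
C: 0.7  (via F)
D: 2.6  (via C)
H: 4.6  (via C)
B: 6.7  (via F)
G: 6.9  (via H)
E: 8.7  (via D)
A: 9.3  (via D)
Shortest route: F → C → D → A = 9.3 min.

9.3 min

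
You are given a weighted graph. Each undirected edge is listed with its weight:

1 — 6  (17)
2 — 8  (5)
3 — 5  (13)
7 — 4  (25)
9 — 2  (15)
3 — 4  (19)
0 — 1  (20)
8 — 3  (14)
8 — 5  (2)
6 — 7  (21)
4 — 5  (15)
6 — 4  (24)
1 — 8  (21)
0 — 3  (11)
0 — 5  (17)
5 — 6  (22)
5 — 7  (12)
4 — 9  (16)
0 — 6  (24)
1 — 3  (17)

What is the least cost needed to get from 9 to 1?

Compare a few routes:
9 - 2 - 8 - 3 - 1: 15+5+14+17 = 51
9 - 2 - 8 - 1: 15+5+21 = 41
9 - 4 - 3 - 1: 16+19+17 = 52
The minimum is 41 via 9 - 2 - 8 - 1.

41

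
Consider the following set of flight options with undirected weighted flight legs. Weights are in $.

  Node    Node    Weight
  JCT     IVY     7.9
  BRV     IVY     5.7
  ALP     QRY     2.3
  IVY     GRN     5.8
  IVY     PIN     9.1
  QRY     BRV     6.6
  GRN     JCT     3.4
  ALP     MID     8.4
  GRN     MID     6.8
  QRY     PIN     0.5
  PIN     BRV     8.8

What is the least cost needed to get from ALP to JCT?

Settle nodes by increasing distance from ALP:
ALP: 0
QRY: 2.3  (via ALP)
PIN: 2.8  (via QRY)
MID: 8.4  (via ALP)
BRV: 8.9  (via QRY)
IVY: 11.9  (via PIN)
GRN: 15.2  (via MID)
JCT: 18.6  (via GRN)
Shortest route: ALP–MID–GRN–JCT = $18.6.

$18.6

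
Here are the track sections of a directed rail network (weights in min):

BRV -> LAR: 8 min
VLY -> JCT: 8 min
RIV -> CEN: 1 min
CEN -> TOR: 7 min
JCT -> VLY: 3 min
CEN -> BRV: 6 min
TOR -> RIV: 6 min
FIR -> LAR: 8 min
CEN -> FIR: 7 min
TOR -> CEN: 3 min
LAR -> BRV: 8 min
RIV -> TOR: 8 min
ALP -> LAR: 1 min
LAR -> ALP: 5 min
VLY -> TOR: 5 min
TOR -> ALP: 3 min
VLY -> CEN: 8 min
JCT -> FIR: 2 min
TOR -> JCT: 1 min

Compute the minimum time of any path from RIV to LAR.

Shortest distances from RIV:
RIV: 0
CEN: 1  (via RIV)
BRV: 7  (via CEN)
FIR: 8  (via CEN)
TOR: 8  (via RIV)
JCT: 9  (via TOR)
ALP: 11  (via TOR)
VLY: 12  (via JCT)
LAR: 12  (via ALP)
Shortest route: RIV–TOR–ALP–LAR = 12 min.

12 min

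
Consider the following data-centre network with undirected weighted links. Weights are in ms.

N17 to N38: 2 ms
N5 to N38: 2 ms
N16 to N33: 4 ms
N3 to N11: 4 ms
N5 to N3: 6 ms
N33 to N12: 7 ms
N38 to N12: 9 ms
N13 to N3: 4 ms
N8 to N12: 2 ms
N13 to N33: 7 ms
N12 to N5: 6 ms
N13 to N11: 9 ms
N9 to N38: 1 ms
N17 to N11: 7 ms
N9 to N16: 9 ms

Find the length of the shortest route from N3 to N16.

15 ms

Enumerating some paths:
N3 - N5 - N38 - N9 - N16: 6+2+1+9 = 18
N3 - N13 - N33 - N16: 4+7+4 = 15
The minimum is 15 ms via N3 - N13 - N33 - N16.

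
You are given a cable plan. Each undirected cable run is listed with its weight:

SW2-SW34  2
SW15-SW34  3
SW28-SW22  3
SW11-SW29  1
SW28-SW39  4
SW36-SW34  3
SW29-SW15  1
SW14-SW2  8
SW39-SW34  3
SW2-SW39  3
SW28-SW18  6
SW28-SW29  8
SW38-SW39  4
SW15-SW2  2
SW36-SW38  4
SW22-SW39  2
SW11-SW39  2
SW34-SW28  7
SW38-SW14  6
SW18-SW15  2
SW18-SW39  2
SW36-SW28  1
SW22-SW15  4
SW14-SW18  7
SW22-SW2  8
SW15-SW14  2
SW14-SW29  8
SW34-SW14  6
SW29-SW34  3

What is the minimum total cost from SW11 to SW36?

Running Dijkstra from SW11:
SW11: 0
SW29: 1  (via SW11)
SW15: 2  (via SW29)
SW39: 2  (via SW11)
SW2: 4  (via SW15)
SW22: 4  (via SW39)
SW34: 4  (via SW29)
SW18: 4  (via SW15)
SW14: 4  (via SW15)
SW38: 6  (via SW39)
SW28: 6  (via SW39)
SW36: 7  (via SW34)
Shortest route: SW11–SW29–SW34–SW36 = 7.

7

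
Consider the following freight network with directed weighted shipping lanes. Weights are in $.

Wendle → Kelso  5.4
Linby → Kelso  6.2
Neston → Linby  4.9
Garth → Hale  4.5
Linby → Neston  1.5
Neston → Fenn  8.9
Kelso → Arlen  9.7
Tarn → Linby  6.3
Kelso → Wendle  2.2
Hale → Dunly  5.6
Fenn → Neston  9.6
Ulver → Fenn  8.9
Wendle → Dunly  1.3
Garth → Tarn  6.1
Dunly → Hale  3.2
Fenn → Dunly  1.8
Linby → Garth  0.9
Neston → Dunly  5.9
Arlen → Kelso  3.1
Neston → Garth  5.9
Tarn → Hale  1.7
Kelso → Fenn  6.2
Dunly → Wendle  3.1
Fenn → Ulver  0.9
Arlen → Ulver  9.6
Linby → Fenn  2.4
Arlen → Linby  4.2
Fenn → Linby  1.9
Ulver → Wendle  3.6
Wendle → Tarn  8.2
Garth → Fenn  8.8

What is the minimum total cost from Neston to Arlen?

$20.8

Compare a few routes:
Neston - Dunly - Wendle - Kelso - Arlen: 5.9+3.1+5.4+9.7 = 24.1
Neston - Linby - Kelso - Arlen: 4.9+6.2+9.7 = 20.8
Neston - Fenn - Linby - Kelso - Arlen: 8.9+1.9+6.2+9.7 = 26.7
The minimum is $20.8 via Neston - Linby - Kelso - Arlen.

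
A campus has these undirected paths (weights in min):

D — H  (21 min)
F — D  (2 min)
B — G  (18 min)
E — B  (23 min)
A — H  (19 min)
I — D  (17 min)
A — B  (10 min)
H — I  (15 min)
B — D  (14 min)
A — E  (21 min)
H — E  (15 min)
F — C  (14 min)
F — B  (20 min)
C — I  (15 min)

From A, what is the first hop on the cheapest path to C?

Enumerating some paths:
A - B - D - I - C: 10+14+17+15 = 56
A - H - I - C: 19+15+15 = 49
A - B - F - C: 10+20+14 = 44
A - B - D - F - C: 10+14+2+14 = 40
The minimum is 40 min via A - B - D - F - C.
So from A the first move is to B.

B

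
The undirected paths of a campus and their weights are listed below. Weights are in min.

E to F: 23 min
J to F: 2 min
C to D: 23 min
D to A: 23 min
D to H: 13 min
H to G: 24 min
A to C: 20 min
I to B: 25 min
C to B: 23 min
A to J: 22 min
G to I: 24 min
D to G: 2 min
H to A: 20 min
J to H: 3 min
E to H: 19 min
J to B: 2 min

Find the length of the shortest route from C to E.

Compare a few routes:
C → B → J → H → E: 23+2+3+19 = 47
C → B → J → F → E: 23+2+2+23 = 50
The minimum is 47 min via C → B → J → H → E.

47 min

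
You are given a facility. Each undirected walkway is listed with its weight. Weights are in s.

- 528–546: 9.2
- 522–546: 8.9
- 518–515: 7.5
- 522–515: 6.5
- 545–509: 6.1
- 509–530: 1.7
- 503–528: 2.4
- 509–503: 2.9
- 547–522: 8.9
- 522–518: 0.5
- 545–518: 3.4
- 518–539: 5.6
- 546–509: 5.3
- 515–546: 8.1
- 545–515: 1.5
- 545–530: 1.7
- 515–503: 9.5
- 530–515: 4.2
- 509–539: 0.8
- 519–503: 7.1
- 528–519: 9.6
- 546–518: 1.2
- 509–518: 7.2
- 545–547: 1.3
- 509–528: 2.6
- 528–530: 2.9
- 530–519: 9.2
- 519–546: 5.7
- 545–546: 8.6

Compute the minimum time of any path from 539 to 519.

Running Dijkstra from 539:
539: 0
509: 0.8  (via 539)
530: 2.5  (via 509)
528: 3.4  (via 509)
503: 3.7  (via 509)
545: 4.2  (via 530)
547: 5.5  (via 545)
518: 5.6  (via 539)
515: 5.7  (via 545)
522: 6.1  (via 518)
546: 6.1  (via 509)
519: 10.8  (via 503)
Shortest route: 539–509–503–519 = 10.8 s.

10.8 s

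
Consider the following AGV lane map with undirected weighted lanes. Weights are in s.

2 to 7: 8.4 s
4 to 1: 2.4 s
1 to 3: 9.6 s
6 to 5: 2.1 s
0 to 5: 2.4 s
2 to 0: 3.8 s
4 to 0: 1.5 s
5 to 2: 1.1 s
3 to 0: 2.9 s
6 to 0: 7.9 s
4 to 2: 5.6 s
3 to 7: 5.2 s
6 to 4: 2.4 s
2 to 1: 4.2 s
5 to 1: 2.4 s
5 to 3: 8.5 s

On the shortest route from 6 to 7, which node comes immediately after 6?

Candidate routes:
6 → 5 → 0 → 3 → 7: 2.1+2.4+2.9+5.2 = 12.6
6 → 5 → 2 → 7: 2.1+1.1+8.4 = 11.6
6 → 5 → 2 → 0 → 3 → 7: 2.1+1.1+3.8+2.9+5.2 = 15.1
6 → 4 → 0 → 3 → 7: 2.4+1.5+2.9+5.2 = 12
Cheapest is 6 → 5 → 2 → 7 at 11.6 s.
So from 6 the first move is to 5.

5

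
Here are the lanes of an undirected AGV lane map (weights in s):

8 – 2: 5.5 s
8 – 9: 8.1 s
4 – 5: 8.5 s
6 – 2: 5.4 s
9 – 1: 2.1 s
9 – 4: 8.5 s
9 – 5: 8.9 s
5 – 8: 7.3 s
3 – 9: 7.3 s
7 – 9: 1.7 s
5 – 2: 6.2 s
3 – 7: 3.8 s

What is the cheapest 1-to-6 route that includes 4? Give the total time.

30.7 s

Shortest 1→4: 1–9–4 = 10.6
Best 4 to 6: 4–5–2–6 costing 20.1
Total via 4: 10.6 + 20.1 = 30.7 s.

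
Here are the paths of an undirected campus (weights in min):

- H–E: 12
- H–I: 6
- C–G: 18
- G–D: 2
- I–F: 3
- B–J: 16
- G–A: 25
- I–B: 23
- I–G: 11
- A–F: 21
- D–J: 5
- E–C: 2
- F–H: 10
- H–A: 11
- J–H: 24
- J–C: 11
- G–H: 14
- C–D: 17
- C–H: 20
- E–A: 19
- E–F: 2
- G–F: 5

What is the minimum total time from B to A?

40 min

Candidate routes:
B → I → F → E → A: 23+3+2+19 = 47
B → I → F → A: 23+3+21 = 47
B → I → H → A: 23+6+11 = 40
Cheapest is B → I → H → A at 40 min.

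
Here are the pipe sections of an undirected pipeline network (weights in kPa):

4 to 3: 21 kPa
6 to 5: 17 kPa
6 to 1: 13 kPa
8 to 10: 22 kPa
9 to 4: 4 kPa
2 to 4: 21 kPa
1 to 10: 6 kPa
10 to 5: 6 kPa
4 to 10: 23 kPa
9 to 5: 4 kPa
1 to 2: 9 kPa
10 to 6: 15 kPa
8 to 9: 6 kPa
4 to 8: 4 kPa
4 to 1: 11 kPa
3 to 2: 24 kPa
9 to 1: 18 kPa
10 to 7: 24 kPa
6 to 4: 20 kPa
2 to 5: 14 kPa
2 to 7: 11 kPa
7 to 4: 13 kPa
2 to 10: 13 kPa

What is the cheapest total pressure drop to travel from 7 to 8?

17 kPa

Settle nodes by increasing distance from 7:
7: 0
2: 11  (via 7)
4: 13  (via 7)
8: 17  (via 4)
Shortest route: 7–4–8 = 17 kPa.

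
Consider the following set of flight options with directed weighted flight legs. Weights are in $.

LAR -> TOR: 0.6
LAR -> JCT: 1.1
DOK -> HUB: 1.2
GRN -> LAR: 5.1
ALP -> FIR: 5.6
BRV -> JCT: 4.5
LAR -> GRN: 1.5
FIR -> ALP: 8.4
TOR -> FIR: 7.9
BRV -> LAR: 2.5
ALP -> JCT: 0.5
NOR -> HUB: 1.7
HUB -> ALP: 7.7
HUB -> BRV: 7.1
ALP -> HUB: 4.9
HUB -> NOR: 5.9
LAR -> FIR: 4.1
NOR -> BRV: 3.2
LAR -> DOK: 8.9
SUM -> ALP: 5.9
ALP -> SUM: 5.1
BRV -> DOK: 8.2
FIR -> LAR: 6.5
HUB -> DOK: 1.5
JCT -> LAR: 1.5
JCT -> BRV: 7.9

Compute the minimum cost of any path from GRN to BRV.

$14.1

Settle nodes by increasing distance from GRN:
GRN: 0
LAR: 5.1  (via GRN)
TOR: 5.7  (via LAR)
JCT: 6.2  (via LAR)
FIR: 9.2  (via LAR)
DOK: 14  (via LAR)
BRV: 14.1  (via JCT)
Shortest route: GRN → LAR → JCT → BRV = $14.1.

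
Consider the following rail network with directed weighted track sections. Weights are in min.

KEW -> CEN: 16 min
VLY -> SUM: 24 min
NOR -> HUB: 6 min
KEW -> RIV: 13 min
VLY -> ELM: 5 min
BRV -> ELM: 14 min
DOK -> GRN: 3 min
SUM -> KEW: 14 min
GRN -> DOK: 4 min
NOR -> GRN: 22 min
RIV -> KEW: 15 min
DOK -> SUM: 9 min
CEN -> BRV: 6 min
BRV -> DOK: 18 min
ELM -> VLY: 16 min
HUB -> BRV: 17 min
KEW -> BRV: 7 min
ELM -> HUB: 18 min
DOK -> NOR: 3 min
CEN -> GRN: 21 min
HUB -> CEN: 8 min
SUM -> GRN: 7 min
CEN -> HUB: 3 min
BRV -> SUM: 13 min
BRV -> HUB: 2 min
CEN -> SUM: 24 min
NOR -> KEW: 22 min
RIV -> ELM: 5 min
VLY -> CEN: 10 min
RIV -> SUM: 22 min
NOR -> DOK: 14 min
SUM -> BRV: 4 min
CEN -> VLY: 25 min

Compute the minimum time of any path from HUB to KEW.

41 min

Candidate routes:
HUB–CEN–BRV–SUM–KEW: 8+6+13+14 = 41
HUB–BRV–SUM–KEW: 17+13+14 = 44
Cheapest is HUB–CEN–BRV–SUM–KEW at 41 min.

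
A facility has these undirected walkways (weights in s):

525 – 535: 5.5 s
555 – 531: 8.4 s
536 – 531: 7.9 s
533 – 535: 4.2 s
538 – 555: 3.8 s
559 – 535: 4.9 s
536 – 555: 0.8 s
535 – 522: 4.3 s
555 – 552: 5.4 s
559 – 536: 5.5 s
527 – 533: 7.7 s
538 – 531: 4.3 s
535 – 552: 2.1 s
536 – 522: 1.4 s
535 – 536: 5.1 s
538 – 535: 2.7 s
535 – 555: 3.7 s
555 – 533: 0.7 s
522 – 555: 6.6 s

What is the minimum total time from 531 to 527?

16.5 s

Enumerating some paths:
531 - 538 - 555 - 533 - 527: 4.3+3.8+0.7+7.7 = 16.5
531 - 555 - 533 - 527: 8.4+0.7+7.7 = 16.8
The minimum is 16.5 s via 531 - 538 - 555 - 533 - 527.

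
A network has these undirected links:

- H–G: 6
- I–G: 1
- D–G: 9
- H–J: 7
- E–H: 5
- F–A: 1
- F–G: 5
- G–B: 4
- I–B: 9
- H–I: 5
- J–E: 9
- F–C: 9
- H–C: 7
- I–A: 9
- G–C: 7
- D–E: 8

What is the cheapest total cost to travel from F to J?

18

Settle nodes by increasing distance from F:
F: 0
A: 1  (via F)
G: 5  (via F)
I: 6  (via G)
B: 9  (via G)
C: 9  (via F)
H: 11  (via G)
D: 14  (via G)
E: 16  (via H)
J: 18  (via H)
Shortest route: F → G → H → J = 18.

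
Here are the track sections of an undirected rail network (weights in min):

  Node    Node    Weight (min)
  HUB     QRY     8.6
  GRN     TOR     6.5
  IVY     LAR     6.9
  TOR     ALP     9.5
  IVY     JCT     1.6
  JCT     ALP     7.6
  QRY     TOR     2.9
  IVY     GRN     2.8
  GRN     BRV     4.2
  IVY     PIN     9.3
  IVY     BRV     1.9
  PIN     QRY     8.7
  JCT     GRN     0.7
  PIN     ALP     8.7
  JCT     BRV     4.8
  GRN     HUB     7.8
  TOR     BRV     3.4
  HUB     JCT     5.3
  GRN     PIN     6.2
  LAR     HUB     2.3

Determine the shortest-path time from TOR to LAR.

12.2 min

Running Dijkstra from TOR:
TOR: 0
QRY: 2.9  (via TOR)
BRV: 3.4  (via TOR)
IVY: 5.3  (via BRV)
GRN: 6.5  (via TOR)
JCT: 6.9  (via IVY)
ALP: 9.5  (via TOR)
HUB: 11.5  (via QRY)
PIN: 11.6  (via QRY)
LAR: 12.2  (via IVY)
Shortest route: TOR–BRV–IVY–LAR = 12.2 min.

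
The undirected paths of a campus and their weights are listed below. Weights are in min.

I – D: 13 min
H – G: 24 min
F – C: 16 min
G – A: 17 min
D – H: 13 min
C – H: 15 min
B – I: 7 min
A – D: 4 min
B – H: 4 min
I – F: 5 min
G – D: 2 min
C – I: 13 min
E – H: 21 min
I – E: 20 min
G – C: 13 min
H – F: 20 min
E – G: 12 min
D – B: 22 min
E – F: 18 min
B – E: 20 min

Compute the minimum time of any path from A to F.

Enumerating some paths:
A–D–H–B–I–F: 4+13+4+7+5 = 33
A–D–G–C–F: 4+2+13+16 = 35
A–D–I–F: 4+13+5 = 22
The minimum is 22 min via A–D–I–F.

22 min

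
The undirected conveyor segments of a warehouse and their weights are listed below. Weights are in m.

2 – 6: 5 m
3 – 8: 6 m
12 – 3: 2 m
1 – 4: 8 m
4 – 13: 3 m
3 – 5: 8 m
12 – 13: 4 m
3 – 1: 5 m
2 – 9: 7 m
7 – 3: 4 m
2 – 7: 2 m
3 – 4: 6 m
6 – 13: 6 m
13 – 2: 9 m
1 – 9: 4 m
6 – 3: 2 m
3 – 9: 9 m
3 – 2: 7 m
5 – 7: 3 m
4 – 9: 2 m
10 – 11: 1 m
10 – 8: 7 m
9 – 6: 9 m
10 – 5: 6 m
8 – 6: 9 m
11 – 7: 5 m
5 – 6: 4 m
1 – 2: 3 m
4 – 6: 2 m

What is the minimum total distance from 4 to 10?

Running Dijkstra from 4:
4: 0
6: 2  (via 4)
9: 2  (via 4)
13: 3  (via 4)
3: 4  (via 6)
1: 6  (via 9)
5: 6  (via 6)
12: 6  (via 3)
2: 7  (via 6)
7: 8  (via 3)
8: 10  (via 3)
10: 12  (via 5)
Shortest route: 4 → 6 → 5 → 10 = 12 m.

12 m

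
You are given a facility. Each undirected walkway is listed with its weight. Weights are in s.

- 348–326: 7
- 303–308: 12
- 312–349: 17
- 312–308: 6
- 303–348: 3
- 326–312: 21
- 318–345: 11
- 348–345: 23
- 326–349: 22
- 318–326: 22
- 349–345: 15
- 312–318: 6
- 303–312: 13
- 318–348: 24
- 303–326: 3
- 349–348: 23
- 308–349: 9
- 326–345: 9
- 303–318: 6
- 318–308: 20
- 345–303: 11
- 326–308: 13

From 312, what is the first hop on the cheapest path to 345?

Compare a few routes:
312 → 318 → 303 → 345: 6+6+11 = 23
312 → 303 → 345: 13+11 = 24
312 → 318 → 345: 6+11 = 17
The minimum is 17 s via 312 → 318 → 345.
So from 312 the first move is to 318.

318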